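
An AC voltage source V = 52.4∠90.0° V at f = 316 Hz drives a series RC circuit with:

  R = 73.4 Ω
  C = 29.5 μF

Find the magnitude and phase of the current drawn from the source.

Step 1 — Angular frequency: ω = 2π·f = 2π·316 = 1985 rad/s.
Step 2 — Component impedances:
  R: Z = R = 73.4 Ω
  C: Z = 1/(jωC) = -j/(ω·C) = 0 - j17.07 Ω
Step 3 — Series combination: Z_total = R + C = 73.4 - j17.07 Ω = 75.36∠-13.1° Ω.
Step 4 — Source phasor: V = 52.4∠90.0° V = 0 + j52.4 V.
Step 5 — Ohm's law: I = V / Z_total = (0 + j52.4) / (73.4 - j17.07) = -0.1575 + j0.6773 A.
Step 6 — Convert to polar: |I| = 0.6953 A, ∠I = 103.1°.

I = 0.6953∠103.1° A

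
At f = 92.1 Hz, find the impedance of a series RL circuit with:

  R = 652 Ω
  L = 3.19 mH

Step 1 — Angular frequency: ω = 2π·f = 2π·92.1 = 578.7 rad/s.
Step 2 — Component impedances:
  R: Z = R = 652 Ω
  L: Z = jωL = j·578.7·0.00319 = 0 + j1.846 Ω
Step 3 — Series combination: Z_total = R + L = 652 + j1.846 Ω = 652∠0.2° Ω.

Z = 652 + j1.846 Ω = 652∠0.2° Ω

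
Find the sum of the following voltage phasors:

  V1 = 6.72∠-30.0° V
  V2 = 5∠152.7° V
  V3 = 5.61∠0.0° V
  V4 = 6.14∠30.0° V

Step 1 — Convert each phasor to rectangular form:
  V1 = 6.72·(cos(-30.0°) + j·sin(-30.0°)) = 5.82 - j3.36 V
  V2 = 5·(cos(152.7°) + j·sin(152.7°)) = -4.443 + j2.293 V
  V3 = 5.61·(cos(0.0°) + j·sin(0.0°)) = 5.61 V
  V4 = 6.14·(cos(30.0°) + j·sin(30.0°)) = 5.317 + j3.07 V
Step 2 — Sum components: V_total = 12.3 + j2.003 V.
Step 3 — Convert to polar: |V_total| = 12.47 V, ∠V_total = 9.2°.

V_total = 12.47∠9.2° V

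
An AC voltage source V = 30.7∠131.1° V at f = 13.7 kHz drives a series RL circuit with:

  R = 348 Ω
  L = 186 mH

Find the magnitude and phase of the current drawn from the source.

Step 1 — Angular frequency: ω = 2π·f = 2π·1.37e+04 = 8.608e+04 rad/s.
Step 2 — Component impedances:
  R: Z = R = 348 Ω
  L: Z = jωL = j·8.608e+04·0.186 = 0 + j1.601e+04 Ω
Step 3 — Series combination: Z_total = R + L = 348 + j1.601e+04 Ω = 1.601e+04∠88.8° Ω.
Step 4 — Source phasor: V = 30.7∠131.1° V = -20.18 + j23.13 V.
Step 5 — Ohm's law: I = V / Z_total = (-20.18 + j23.13) / (348 + j1.601e+04) = 0.001417 + j0.001291 A.
Step 6 — Convert to polar: |I| = 0.001917 A, ∠I = 42.3°.

I = 0.001917∠42.3° A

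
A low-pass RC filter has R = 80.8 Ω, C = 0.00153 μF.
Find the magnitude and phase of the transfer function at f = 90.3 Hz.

Step 1 — Angular frequency: ω = 2π·90.3 = 567.4 rad/s.
Step 2 — Transfer function: H(jω) = 1/(1 + jωRC).
Step 3 — Denominator: 1 + jωRC = 1 + j·567.4·80.8·1.53e-09 = 1 + j7.014e-05.
Step 4 — H = 1 - j7.014e-05.
Step 5 — Magnitude: |H| = 1 (-0.0 dB); phase: φ = -0.0°.

|H| = 1 (-0.0 dB), φ = -0.0°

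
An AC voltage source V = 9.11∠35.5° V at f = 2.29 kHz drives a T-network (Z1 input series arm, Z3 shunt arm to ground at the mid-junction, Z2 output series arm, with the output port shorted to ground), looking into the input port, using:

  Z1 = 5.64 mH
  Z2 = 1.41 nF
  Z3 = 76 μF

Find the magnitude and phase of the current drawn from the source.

Step 1 — Angular frequency: ω = 2π·f = 2π·2290 = 1.439e+04 rad/s.
Step 2 — Component impedances:
  Z1: Z = jωL = j·1.439e+04·0.00564 = 0 + j81.15 Ω
  Z2: Z = 1/(jωC) = -j/(ω·C) = 0 - j4.929e+04 Ω
  Z3: Z = 1/(jωC) = -j/(ω·C) = 0 - j0.9145 Ω
Step 3 — With the output port shorted to ground, the output series arm Z2 runs from the junction to ground; the shunt arm Z3 also runs from the junction to ground. They appear in parallel: Z3 || Z2 = 0 - j0.9145 Ω.
Step 4 — Series with input arm Z1: Z_in = Z1 + (Z3 || Z2) = 0 + j80.24 Ω = 80.24∠90.0° Ω.
Step 5 — Source phasor: V = 9.11∠35.5° V = 7.417 + j5.29 V.
Step 6 — Ohm's law: I = V / Z_total = (7.417 + j5.29) / (0 + j80.24) = 0.06593 - j0.09243 A.
Step 7 — Convert to polar: |I| = 0.1135 A, ∠I = -54.5°.

I = 0.1135∠-54.5° A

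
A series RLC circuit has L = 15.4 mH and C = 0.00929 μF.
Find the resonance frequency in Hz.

Step 1 — Resonance condition Im(Z)=0 gives ω₀ = 1/√(LC).
Step 2 — ω₀ = 1/√(0.0154·9.29e-09) = 8.36e+04 rad/s.
Step 3 — f₀ = ω₀/(2π) = 1.331e+04 Hz.

f₀ = 1.331e+04 Hz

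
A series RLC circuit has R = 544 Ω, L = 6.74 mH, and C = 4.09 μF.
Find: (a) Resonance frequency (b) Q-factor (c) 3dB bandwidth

Step 1 — Resonance: ω₀ = 1/√(LC) = 1/√(0.00674·4.09e-06) = 6023 rad/s.
Step 2 — f₀ = ω₀/(2π) = 958.6 Hz.
Step 3 — Series Q: Q = ω₀L/R = 6023·0.00674/544 = 0.07462.
Step 4 — Bandwidth: Δω = ω₀/Q = 8.071e+04 rad/s; BW = Δω/(2π) = 1.285e+04 Hz.

(a) f₀ = 958.6 Hz  (b) Q = 0.07462  (c) BW = 1.285e+04 Hz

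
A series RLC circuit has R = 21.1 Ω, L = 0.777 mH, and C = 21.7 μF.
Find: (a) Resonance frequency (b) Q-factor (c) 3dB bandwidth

Step 1 — Resonance: ω₀ = 1/√(LC) = 1/√(0.000777·2.17e-05) = 7701 rad/s.
Step 2 — f₀ = ω₀/(2π) = 1226 Hz.
Step 3 — Series Q: Q = ω₀L/R = 7701·0.000777/21.1 = 0.2836.
Step 4 — Bandwidth: Δω = ω₀/Q = 2.716e+04 rad/s; BW = Δω/(2π) = 4322 Hz.

(a) f₀ = 1226 Hz  (b) Q = 0.2836  (c) BW = 4322 Hz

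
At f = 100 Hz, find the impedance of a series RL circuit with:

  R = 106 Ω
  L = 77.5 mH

Step 1 — Angular frequency: ω = 2π·f = 2π·100 = 628.3 rad/s.
Step 2 — Component impedances:
  R: Z = R = 106 Ω
  L: Z = jωL = j·628.3·0.0775 = 0 + j48.69 Ω
Step 3 — Series combination: Z_total = R + L = 106 + j48.69 Ω = 116.6∠24.7° Ω.

Z = 106 + j48.69 Ω = 116.6∠24.7° Ω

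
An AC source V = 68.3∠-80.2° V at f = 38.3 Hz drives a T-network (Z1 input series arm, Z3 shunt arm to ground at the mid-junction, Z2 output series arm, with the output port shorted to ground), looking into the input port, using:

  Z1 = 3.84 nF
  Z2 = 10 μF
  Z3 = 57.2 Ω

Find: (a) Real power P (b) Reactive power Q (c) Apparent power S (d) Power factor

Step 1 — Angular frequency: ω = 2π·f = 2π·38.3 = 240.6 rad/s.
Step 2 — Component impedances:
  Z1: Z = 1/(jωC) = -j/(ω·C) = 0 - j1.082e+06 Ω
  Z2: Z = 1/(jωC) = -j/(ω·C) = 0 - j415.5 Ω
  Z3: Z = R = 57.2 Ω
Step 3 — With the output port shorted to ground, the output series arm Z2 runs from the junction to ground; the shunt arm Z3 also runs from the junction to ground. They appear in parallel: Z3 || Z2 = 56.14 - j7.727 Ω.
Step 4 — Series with input arm Z1: Z_in = Z1 + (Z3 || Z2) = 56.14 - j1.082e+06 Ω = 1.082e+06∠-90.0° Ω.
Step 5 — Source phasor: V = 68.3∠-80.2° V = 11.63 - j67.3 V.
Step 6 — Current: I = V / Z = 6.219e-05 + j1.074e-05 A = 6.311e-05∠9.8° A.
Step 7 — Complex power: S = V·I* = 2.236e-07 - j0.004311 VA.
Step 8 — Real power: P = Re(S) = 2.236e-07 W.
Step 9 — Reactive power: Q = Im(S) = -0.004311 VAR.
Step 10 — Apparent power: |S| = 0.004311 VA.
Step 11 — Power factor: PF = P/|S| = 5.187e-05 (leading).

(a) P = 2.236e-07 W  (b) Q = -0.004311 VAR  (c) S = 0.004311 VA  (d) PF = 5.187e-05 (leading)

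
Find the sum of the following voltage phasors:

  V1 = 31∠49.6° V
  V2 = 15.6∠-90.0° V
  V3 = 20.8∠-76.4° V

Step 1 — Convert each phasor to rectangular form:
  V1 = 31·(cos(49.6°) + j·sin(49.6°)) = 20.09 + j23.61 V
  V2 = 15.6·(cos(-90.0°) + j·sin(-90.0°)) = 0 - j15.6 V
  V3 = 20.8·(cos(-76.4°) + j·sin(-76.4°)) = 4.891 - j20.22 V
Step 2 — Sum components: V_total = 24.98 - j12.21 V.
Step 3 — Convert to polar: |V_total| = 27.81 V, ∠V_total = -26.0°.

V_total = 27.81∠-26.0° V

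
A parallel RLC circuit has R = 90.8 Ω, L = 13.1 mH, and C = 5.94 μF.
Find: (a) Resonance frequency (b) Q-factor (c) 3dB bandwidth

Step 1 — Resonance: ω₀ = 1/√(LC) = 1/√(0.0131·5.94e-06) = 3585 rad/s.
Step 2 — f₀ = ω₀/(2π) = 570.5 Hz.
Step 3 — Parallel Q: Q = R/(ω₀L) = 90.8/(3585·0.0131) = 1.933.
Step 4 — Bandwidth: Δω = ω₀/Q = 1854 rad/s; BW = Δω/(2π) = 295.1 Hz.

(a) f₀ = 570.5 Hz  (b) Q = 1.933  (c) BW = 295.1 Hz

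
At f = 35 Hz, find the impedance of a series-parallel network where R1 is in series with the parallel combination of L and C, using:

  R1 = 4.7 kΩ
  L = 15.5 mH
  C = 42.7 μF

Step 1 — Angular frequency: ω = 2π·f = 2π·35 = 219.9 rad/s.
Step 2 — Component impedances:
  R1: Z = R = 4700 Ω
  L: Z = jωL = j·219.9·0.0155 = 0 + j3.409 Ω
  C: Z = 1/(jωC) = -j/(ω·C) = 0 - j106.5 Ω
Step 3 — Parallel branch: L || C = 1/(1/L + 1/C) = 0 + j3.521 Ω.
Step 4 — Series with R1: Z_total = R1 + (L || C) = 4700 + j3.521 Ω = 4700∠0.0° Ω.

Z = 4700 + j3.521 Ω = 4700∠0.0° Ω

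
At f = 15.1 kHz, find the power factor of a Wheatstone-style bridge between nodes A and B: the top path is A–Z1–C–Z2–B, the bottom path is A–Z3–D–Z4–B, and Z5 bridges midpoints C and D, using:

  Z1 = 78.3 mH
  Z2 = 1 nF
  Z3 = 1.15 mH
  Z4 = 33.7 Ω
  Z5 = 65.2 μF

Step 1 — Angular frequency: ω = 2π·f = 2π·1.51e+04 = 9.488e+04 rad/s.
Step 2 — Component impedances:
  Z1: Z = jωL = j·9.488e+04·0.0783 = 0 + j7429 Ω
  Z2: Z = 1/(jωC) = -j/(ω·C) = 0 - j1.054e+04 Ω
  Z3: Z = jωL = j·9.488e+04·0.00115 = 0 + j109.1 Ω
  Z4: Z = R = 33.7 Ω
  Z5: Z = 1/(jωC) = -j/(ω·C) = 0 - j0.1617 Ω
Step 3 — Bridge requires nodal analysis (the Z5 bridge couples midpoints C and D, so the two paths cannot be reduced to a simple series/parallel combination). Setting node B to ground and injecting 1 A at node A, the 3-node admittance system at A, C, D solves to V_A = Z_AB = 33.7 + j107.4 Ω = 112.6∠72.6° Ω.
Step 4 — Power factor: PF = cos(φ) = Re(Z)/|Z| = 33.7/112.6 = 0.2993.
Step 5 — Type: Im(Z) = 107.4 ⇒ lagging (phase φ = 72.6°).

PF = 0.2993 (lagging, φ = 72.6°)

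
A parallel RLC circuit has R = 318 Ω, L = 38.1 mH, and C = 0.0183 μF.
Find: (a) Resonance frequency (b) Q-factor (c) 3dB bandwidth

Step 1 — Resonance: ω₀ = 1/√(LC) = 1/√(0.0381·1.83e-08) = 3.787e+04 rad/s.
Step 2 — f₀ = ω₀/(2π) = 6027 Hz.
Step 3 — Parallel Q: Q = R/(ω₀L) = 318/(3.787e+04·0.0381) = 0.2204.
Step 4 — Bandwidth: Δω = ω₀/Q = 1.718e+05 rad/s; BW = Δω/(2π) = 2.735e+04 Hz.

(a) f₀ = 6027 Hz  (b) Q = 0.2204  (c) BW = 2.735e+04 Hz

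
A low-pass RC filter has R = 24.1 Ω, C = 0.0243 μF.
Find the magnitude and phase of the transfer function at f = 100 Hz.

Step 1 — Angular frequency: ω = 2π·100 = 628.3 rad/s.
Step 2 — Transfer function: H(jω) = 1/(1 + jωRC).
Step 3 — Denominator: 1 + jωRC = 1 + j·628.3·24.1·2.43e-08 = 1 + j0.000368.
Step 4 — H = 1 - j0.000368.
Step 5 — Magnitude: |H| = 1 (-0.0 dB); phase: φ = -0.0°.

|H| = 1 (-0.0 dB), φ = -0.0°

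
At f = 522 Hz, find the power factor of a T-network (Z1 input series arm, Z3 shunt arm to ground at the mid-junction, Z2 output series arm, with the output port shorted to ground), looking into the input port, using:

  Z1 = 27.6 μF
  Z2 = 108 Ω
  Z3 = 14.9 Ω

Step 1 — Angular frequency: ω = 2π·f = 2π·522 = 3280 rad/s.
Step 2 — Component impedances:
  Z1: Z = 1/(jωC) = -j/(ω·C) = 0 - j11.05 Ω
  Z2: Z = R = 108 Ω
  Z3: Z = R = 14.9 Ω
Step 3 — With the output port shorted to ground, the output series arm Z2 runs from the junction to ground; the shunt arm Z3 also runs from the junction to ground. They appear in parallel: Z3 || Z2 = 13.09 Ω.
Step 4 — Series with input arm Z1: Z_in = Z1 + (Z3 || Z2) = 13.09 - j11.05 Ω = 17.13∠-40.2° Ω.
Step 5 — Power factor: PF = cos(φ) = Re(Z)/|Z| = 13.094/17.131 = 0.7643.
Step 6 — Type: Im(Z) = -11.05 ⇒ leading (phase φ = -40.2°).

PF = 0.7643 (leading, φ = -40.2°)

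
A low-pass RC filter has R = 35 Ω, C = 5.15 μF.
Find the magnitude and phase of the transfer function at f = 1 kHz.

Step 1 — Angular frequency: ω = 2π·1000 = 6283 rad/s.
Step 2 — Transfer function: H(jω) = 1/(1 + jωRC).
Step 3 — Denominator: 1 + jωRC = 1 + j·6283·35·5.15e-06 = 1 + j1.133.
Step 4 — H = 0.4381 - j0.4962.
Step 5 — Magnitude: |H| = 0.6619 (-3.6 dB); phase: φ = -48.6°.

|H| = 0.6619 (-3.6 dB), φ = -48.6°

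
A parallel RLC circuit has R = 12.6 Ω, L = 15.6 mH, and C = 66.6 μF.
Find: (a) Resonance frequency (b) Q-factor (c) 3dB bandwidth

Step 1 — Resonance: ω₀ = 1/√(LC) = 1/√(0.0156·6.66e-05) = 981.1 rad/s.
Step 2 — f₀ = ω₀/(2π) = 156.1 Hz.
Step 3 — Parallel Q: Q = R/(ω₀L) = 12.6/(981.1·0.0156) = 0.8233.
Step 4 — Bandwidth: Δω = ω₀/Q = 1192 rad/s; BW = Δω/(2π) = 189.7 Hz.

(a) f₀ = 156.1 Hz  (b) Q = 0.8233  (c) BW = 189.7 Hz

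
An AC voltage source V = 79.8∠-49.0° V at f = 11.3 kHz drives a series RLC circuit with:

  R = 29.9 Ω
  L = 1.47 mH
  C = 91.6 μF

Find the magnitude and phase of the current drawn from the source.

Step 1 — Angular frequency: ω = 2π·f = 2π·1.13e+04 = 7.1e+04 rad/s.
Step 2 — Component impedances:
  R: Z = R = 29.9 Ω
  L: Z = jωL = j·7.1e+04·0.00147 = 0 + j104.4 Ω
  C: Z = 1/(jωC) = -j/(ω·C) = 0 - j0.1538 Ω
Step 3 — Series combination: Z_total = R + L + C = 29.9 + j104.2 Ω = 108.4∠74.0° Ω.
Step 4 — Source phasor: V = 79.8∠-49.0° V = 52.35 - j60.23 V.
Step 5 — Ohm's law: I = V / Z_total = (52.35 - j60.23) / (29.9 + j104.2) = -0.4008 - j0.6173 A.
Step 6 — Convert to polar: |I| = 0.736 A, ∠I = -123.0°.

I = 0.736∠-123.0° A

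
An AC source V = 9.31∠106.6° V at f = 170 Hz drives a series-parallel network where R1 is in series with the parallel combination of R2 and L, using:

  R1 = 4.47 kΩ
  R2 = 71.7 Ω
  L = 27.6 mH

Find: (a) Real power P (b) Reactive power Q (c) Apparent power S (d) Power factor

Step 1 — Angular frequency: ω = 2π·f = 2π·170 = 1068 rad/s.
Step 2 — Component impedances:
  R1: Z = R = 4470 Ω
  R2: Z = R = 71.7 Ω
  L: Z = jωL = j·1068·0.0276 = 0 + j29.48 Ω
Step 3 — Parallel branch: R2 || L = 1/(1/R2 + 1/L) = 10.37 + j25.22 Ω.
Step 4 — Series with R1: Z_total = R1 + (R2 || L) = 4480 + j25.22 Ω = 4480∠0.3° Ω.
Step 5 — Source phasor: V = 9.31∠106.6° V = -2.66 + j8.922 V.
Step 6 — Current: I = V / Z = -0.0005824 + j0.001995 A = 0.002078∠106.3° A.
Step 7 — Complex power: S = V·I* = 0.01935 + j0.0001089 VA.
Step 8 — Real power: P = Re(S) = 0.01935 W.
Step 9 — Reactive power: Q = Im(S) = 0.0001089 VAR.
Step 10 — Apparent power: |S| = 0.01935 VA.
Step 11 — Power factor: PF = P/|S| = 1 (lagging).

(a) P = 0.01935 W  (b) Q = 0.0001089 VAR  (c) S = 0.01935 VA  (d) PF = 1 (lagging)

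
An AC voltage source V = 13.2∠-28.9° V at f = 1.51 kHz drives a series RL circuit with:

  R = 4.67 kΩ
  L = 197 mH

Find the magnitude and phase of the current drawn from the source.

Step 1 — Angular frequency: ω = 2π·f = 2π·1510 = 9488 rad/s.
Step 2 — Component impedances:
  R: Z = R = 4670 Ω
  L: Z = jωL = j·9488·0.197 = 0 + j1869 Ω
Step 3 — Series combination: Z_total = R + L = 4670 + j1869 Ω = 5030∠21.8° Ω.
Step 4 — Source phasor: V = 13.2∠-28.9° V = 11.56 - j6.379 V.
Step 5 — Ohm's law: I = V / Z_total = (11.56 - j6.379) / (4670 + j1869) = 0.001662 - j0.002031 A.
Step 6 — Convert to polar: |I| = 0.002624 A, ∠I = -50.7°.

I = 0.002624∠-50.7° A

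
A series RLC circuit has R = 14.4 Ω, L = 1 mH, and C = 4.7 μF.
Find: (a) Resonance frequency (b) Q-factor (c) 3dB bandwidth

Step 1 — Resonance condition Im(Z)=0 gives ω₀ = 1/√(LC).
Step 2 — ω₀ = 1/√(0.001·4.7e-06) = 1.459e+04 rad/s.
Step 3 — f₀ = ω₀/(2π) = 2322 Hz.
Step 4 — Series Q: Q = ω₀L/R = 1.459e+04·0.001/14.4 = 1.013.
Step 5 — 3dB bandwidth: Δω = ω₀/Q = 1.44e+04 rad/s; BW = Δω/(2π) = 2292 Hz.

(a) f₀ = 2322 Hz  (b) Q = 1.013  (c) BW = 2292 Hz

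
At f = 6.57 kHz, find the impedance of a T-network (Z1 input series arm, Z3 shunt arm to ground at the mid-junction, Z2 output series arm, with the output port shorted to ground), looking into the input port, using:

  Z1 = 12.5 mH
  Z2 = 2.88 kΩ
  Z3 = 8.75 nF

Step 1 — Angular frequency: ω = 2π·f = 2π·6570 = 4.128e+04 rad/s.
Step 2 — Component impedances:
  Z1: Z = jωL = j·4.128e+04·0.0125 = 0 + j516 Ω
  Z2: Z = R = 2880 Ω
  Z3: Z = 1/(jωC) = -j/(ω·C) = 0 - j2769 Ω
Step 3 — With the output port shorted to ground, the output series arm Z2 runs from the junction to ground; the shunt arm Z3 also runs from the junction to ground. They appear in parallel: Z3 || Z2 = 1383 - j1439 Ω.
Step 4 — Series with input arm Z1: Z_in = Z1 + (Z3 || Z2) = 1383 - j922.9 Ω = 1663∠-33.7° Ω.

Z = 1383 - j922.9 Ω = 1663∠-33.7° Ω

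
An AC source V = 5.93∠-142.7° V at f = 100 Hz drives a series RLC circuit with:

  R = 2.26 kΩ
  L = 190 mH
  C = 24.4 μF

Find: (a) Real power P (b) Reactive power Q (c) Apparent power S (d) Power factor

Step 1 — Angular frequency: ω = 2π·f = 2π·100 = 628.3 rad/s.
Step 2 — Component impedances:
  R: Z = R = 2260 Ω
  L: Z = jωL = j·628.3·0.19 = 0 + j119.4 Ω
  C: Z = 1/(jωC) = -j/(ω·C) = 0 - j65.23 Ω
Step 3 — Series combination: Z_total = R + L + C = 2260 + j54.15 Ω = 2261∠1.4° Ω.
Step 4 — Source phasor: V = 5.93∠-142.7° V = -4.717 - j3.594 V.
Step 5 — Current: I = V / Z = -0.002124 - j0.001539 A = 0.002623∠-144.1° A.
Step 6 — Complex power: S = V·I* = 0.01555 + j0.0003726 VA.
Step 7 — Real power: P = Re(S) = 0.01555 W.
Step 8 — Reactive power: Q = Im(S) = 0.0003726 VAR.
Step 9 — Apparent power: |S| = 0.01556 VA.
Step 10 — Power factor: PF = P/|S| = 0.9997 (lagging).

(a) P = 0.01555 W  (b) Q = 0.0003726 VAR  (c) S = 0.01556 VA  (d) PF = 0.9997 (lagging)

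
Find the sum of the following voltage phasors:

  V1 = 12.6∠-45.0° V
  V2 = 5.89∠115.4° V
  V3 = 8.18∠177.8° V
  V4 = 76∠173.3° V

Step 1 — Convert each phasor to rectangular form:
  V1 = 12.6·(cos(-45.0°) + j·sin(-45.0°)) = 8.91 - j8.91 V
  V2 = 5.89·(cos(115.4°) + j·sin(115.4°)) = -2.526 + j5.321 V
  V3 = 8.18·(cos(177.8°) + j·sin(177.8°)) = -8.174 + j0.314 V
  V4 = 76·(cos(173.3°) + j·sin(173.3°)) = -75.48 + j8.867 V
Step 2 — Sum components: V_total = -77.27 + j5.592 V.
Step 3 — Convert to polar: |V_total| = 77.47 V, ∠V_total = 175.9°.

V_total = 77.47∠175.9° V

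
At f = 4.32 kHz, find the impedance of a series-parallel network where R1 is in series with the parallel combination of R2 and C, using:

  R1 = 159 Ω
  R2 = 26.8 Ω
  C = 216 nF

Step 1 — Angular frequency: ω = 2π·f = 2π·4320 = 2.714e+04 rad/s.
Step 2 — Component impedances:
  R1: Z = R = 159 Ω
  R2: Z = R = 26.8 Ω
  C: Z = 1/(jωC) = -j/(ω·C) = 0 - j170.6 Ω
Step 3 — Parallel branch: R2 || C = 1/(1/R2 + 1/C) = 26.15 - j4.11 Ω.
Step 4 — Series with R1: Z_total = R1 + (R2 || C) = 185.2 - j4.11 Ω = 185.2∠-1.3° Ω.

Z = 185.2 - j4.11 Ω = 185.2∠-1.3° Ω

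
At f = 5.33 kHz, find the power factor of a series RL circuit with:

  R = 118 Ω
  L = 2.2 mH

Step 1 — Angular frequency: ω = 2π·f = 2π·5330 = 3.349e+04 rad/s.
Step 2 — Component impedances:
  R: Z = R = 118 Ω
  L: Z = jωL = j·3.349e+04·0.0022 = 0 + j73.68 Ω
Step 3 — Series combination: Z_total = R + L = 118 + j73.68 Ω = 139.1∠32.0° Ω.
Step 4 — Power factor: PF = cos(φ) = Re(Z)/|Z| = 118/139.11 = 0.8482.
Step 5 — Type: Im(Z) = 73.68 ⇒ lagging (phase φ = 32.0°).

PF = 0.8482 (lagging, φ = 32.0°)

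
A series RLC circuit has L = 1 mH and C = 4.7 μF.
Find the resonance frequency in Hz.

Step 1 — Resonance condition Im(Z)=0 gives ω₀ = 1/√(LC).
Step 2 — ω₀ = 1/√(0.001·4.7e-06) = 1.459e+04 rad/s.
Step 3 — f₀ = ω₀/(2π) = 2322 Hz.

f₀ = 2322 Hz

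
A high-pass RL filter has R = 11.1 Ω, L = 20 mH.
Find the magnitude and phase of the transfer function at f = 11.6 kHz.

Step 1 — Angular frequency: ω = 2π·1.16e+04 = 7.288e+04 rad/s.
Step 2 — Transfer function: H(jω) = jωL/(R + jωL).
Step 3 — Numerator jωL = j·1458; denominator R + jωL = 11.1 + j1458.
Step 4 — H = 0.9999 + j0.007614.
Step 5 — Magnitude: |H| = 1 (-0.0 dB); phase: φ = 0.4°.

|H| = 1 (-0.0 dB), φ = 0.4°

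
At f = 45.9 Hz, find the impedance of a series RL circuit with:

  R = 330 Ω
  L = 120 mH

Step 1 — Angular frequency: ω = 2π·f = 2π·45.9 = 288.4 rad/s.
Step 2 — Component impedances:
  R: Z = R = 330 Ω
  L: Z = jωL = j·288.4·0.12 = 0 + j34.61 Ω
Step 3 — Series combination: Z_total = R + L = 330 + j34.61 Ω = 331.8∠6.0° Ω.

Z = 330 + j34.61 Ω = 331.8∠6.0° Ω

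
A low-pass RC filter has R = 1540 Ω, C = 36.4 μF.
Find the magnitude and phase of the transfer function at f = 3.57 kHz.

Step 1 — Angular frequency: ω = 2π·3570 = 2.243e+04 rad/s.
Step 2 — Transfer function: H(jω) = 1/(1 + jωRC).
Step 3 — Denominator: 1 + jωRC = 1 + j·2.243e+04·1540·3.64e-05 = 1 + j1257.
Step 4 — H = 6.325e-07 - j0.0007953.
Step 5 — Magnitude: |H| = 0.0007953 (-62.0 dB); phase: φ = -90.0°.

|H| = 0.0007953 (-62.0 dB), φ = -90.0°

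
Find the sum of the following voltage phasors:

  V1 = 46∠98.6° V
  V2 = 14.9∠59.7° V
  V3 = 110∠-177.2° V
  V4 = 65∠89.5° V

Step 1 — Convert each phasor to rectangular form:
  V1 = 46·(cos(98.6°) + j·sin(98.6°)) = -6.879 + j45.48 V
  V2 = 14.9·(cos(59.7°) + j·sin(59.7°)) = 7.517 + j12.86 V
  V3 = 110·(cos(-177.2°) + j·sin(-177.2°)) = -109.9 - j5.373 V
  V4 = 65·(cos(89.5°) + j·sin(89.5°)) = 0.5672 + j65 V
Step 2 — Sum components: V_total = -108.7 + j118 V.
Step 3 — Convert to polar: |V_total| = 160.4 V, ∠V_total = 132.6°.

V_total = 160.4∠132.6° V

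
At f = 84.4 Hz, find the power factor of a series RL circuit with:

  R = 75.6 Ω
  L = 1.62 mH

Step 1 — Angular frequency: ω = 2π·f = 2π·84.4 = 530.3 rad/s.
Step 2 — Component impedances:
  R: Z = R = 75.6 Ω
  L: Z = jωL = j·530.3·0.00162 = 0 + j0.8591 Ω
Step 3 — Series combination: Z_total = R + L = 75.6 + j0.8591 Ω = 75.6∠0.7° Ω.
Step 4 — Power factor: PF = cos(φ) = Re(Z)/|Z| = 75.6/75.605 = 0.9999.
Step 5 — Type: Im(Z) = 0.8591 ⇒ lagging (phase φ = 0.7°).

PF = 0.9999 (lagging, φ = 0.7°)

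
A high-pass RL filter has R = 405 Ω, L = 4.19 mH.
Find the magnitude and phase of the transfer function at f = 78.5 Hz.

Step 1 — Angular frequency: ω = 2π·78.5 = 493.2 rad/s.
Step 2 — Transfer function: H(jω) = jωL/(R + jωL).
Step 3 — Numerator jωL = j·2.067; denominator R + jωL = 405 + j2.067.
Step 4 — H = 2.604e-05 + j0.005103.
Step 5 — Magnitude: |H| = 0.005103 (-45.8 dB); phase: φ = 89.7°.

|H| = 0.005103 (-45.8 dB), φ = 89.7°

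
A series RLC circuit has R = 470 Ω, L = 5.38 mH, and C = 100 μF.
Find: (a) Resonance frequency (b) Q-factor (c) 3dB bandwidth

Step 1 — Resonance: ω₀ = 1/√(LC) = 1/√(0.00538·0.0001) = 1363 rad/s.
Step 2 — f₀ = ω₀/(2π) = 217 Hz.
Step 3 — Series Q: Q = ω₀L/R = 1363·0.00538/470 = 0.01561.
Step 4 — Bandwidth: Δω = ω₀/Q = 8.736e+04 rad/s; BW = Δω/(2π) = 1.39e+04 Hz.

(a) f₀ = 217 Hz  (b) Q = 0.01561  (c) BW = 1.39e+04 Hz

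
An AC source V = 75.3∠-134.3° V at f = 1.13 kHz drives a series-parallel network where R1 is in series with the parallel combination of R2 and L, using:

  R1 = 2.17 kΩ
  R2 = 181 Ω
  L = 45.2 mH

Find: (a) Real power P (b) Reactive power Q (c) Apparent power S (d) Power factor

Step 1 — Angular frequency: ω = 2π·f = 2π·1130 = 7100 rad/s.
Step 2 — Component impedances:
  R1: Z = R = 2170 Ω
  R2: Z = R = 181 Ω
  L: Z = jωL = j·7100·0.0452 = 0 + j320.9 Ω
Step 3 — Parallel branch: R2 || L = 1/(1/R2 + 1/L) = 137.3 + j77.45 Ω.
Step 4 — Series with R1: Z_total = R1 + (R2 || L) = 2307 + j77.45 Ω = 2309∠1.9° Ω.
Step 5 — Source phasor: V = 75.3∠-134.3° V = -52.59 - j53.89 V.
Step 6 — Current: I = V / Z = -0.02355 - j0.02257 A = 0.03262∠-136.2° A.
Step 7 — Complex power: S = V·I* = 2.455 + j0.08239 VA.
Step 8 — Real power: P = Re(S) = 2.455 W.
Step 9 — Reactive power: Q = Im(S) = 0.08239 VAR.
Step 10 — Apparent power: |S| = 2.456 VA.
Step 11 — Power factor: PF = P/|S| = 0.9994 (lagging).

(a) P = 2.455 W  (b) Q = 0.08239 VAR  (c) S = 2.456 VA  (d) PF = 0.9994 (lagging)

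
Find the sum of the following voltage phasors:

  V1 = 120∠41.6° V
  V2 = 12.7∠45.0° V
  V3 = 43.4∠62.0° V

Step 1 — Convert each phasor to rectangular form:
  V1 = 120·(cos(41.6°) + j·sin(41.6°)) = 89.74 + j79.67 V
  V2 = 12.7·(cos(45.0°) + j·sin(45.0°)) = 8.98 + j8.98 V
  V3 = 43.4·(cos(62.0°) + j·sin(62.0°)) = 20.38 + j38.32 V
Step 2 — Sum components: V_total = 119.1 + j127 V.
Step 3 — Convert to polar: |V_total| = 174.1 V, ∠V_total = 46.8°.

V_total = 174.1∠46.8° V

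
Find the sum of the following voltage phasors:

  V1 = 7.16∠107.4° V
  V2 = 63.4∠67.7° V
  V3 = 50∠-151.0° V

Step 1 — Convert each phasor to rectangular form:
  V1 = 7.16·(cos(107.4°) + j·sin(107.4°)) = -2.141 + j6.832 V
  V2 = 63.4·(cos(67.7°) + j·sin(67.7°)) = 24.06 + j58.66 V
  V3 = 50·(cos(-151.0°) + j·sin(-151.0°)) = -43.73 - j24.24 V
Step 2 — Sum components: V_total = -21.81 + j41.25 V.
Step 3 — Convert to polar: |V_total| = 46.66 V, ∠V_total = 117.9°.

V_total = 46.66∠117.9° V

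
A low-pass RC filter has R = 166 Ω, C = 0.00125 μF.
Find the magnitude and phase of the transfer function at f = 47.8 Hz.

Step 1 — Angular frequency: ω = 2π·47.8 = 300.3 rad/s.
Step 2 — Transfer function: H(jω) = 1/(1 + jωRC).
Step 3 — Denominator: 1 + jωRC = 1 + j·300.3·166·1.25e-09 = 1 + j6.232e-05.
Step 4 — H = 1 - j6.232e-05.
Step 5 — Magnitude: |H| = 1 (-0.0 dB); phase: φ = -0.0°.

|H| = 1 (-0.0 dB), φ = -0.0°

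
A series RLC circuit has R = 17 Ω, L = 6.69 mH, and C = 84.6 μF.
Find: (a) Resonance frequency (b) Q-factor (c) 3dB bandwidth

Step 1 — Resonance: ω₀ = 1/√(LC) = 1/√(0.00669·8.46e-05) = 1329 rad/s.
Step 2 — f₀ = ω₀/(2π) = 211.6 Hz.
Step 3 — Series Q: Q = ω₀L/R = 1329·0.00669/17 = 0.5231.
Step 4 — Bandwidth: Δω = ω₀/Q = 2541 rad/s; BW = Δω/(2π) = 404.4 Hz.

(a) f₀ = 211.6 Hz  (b) Q = 0.5231  (c) BW = 404.4 Hz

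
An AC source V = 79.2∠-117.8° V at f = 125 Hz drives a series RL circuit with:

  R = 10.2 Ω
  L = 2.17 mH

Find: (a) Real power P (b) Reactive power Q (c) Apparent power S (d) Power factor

Step 1 — Angular frequency: ω = 2π·f = 2π·125 = 785.4 rad/s.
Step 2 — Component impedances:
  R: Z = R = 10.2 Ω
  L: Z = jωL = j·785.4·0.00217 = 0 + j1.704 Ω
Step 3 — Series combination: Z_total = R + L = 10.2 + j1.704 Ω = 10.34∠9.5° Ω.
Step 4 — Source phasor: V = 79.2∠-117.8° V = -36.94 - j70.06 V.
Step 5 — Current: I = V / Z = -4.639 - j6.093 A = 7.659∠-127.3° A.
Step 6 — Complex power: S = V·I* = 598.3 + j99.96 VA.
Step 7 — Real power: P = Re(S) = 598.3 W.
Step 8 — Reactive power: Q = Im(S) = 99.96 VAR.
Step 9 — Apparent power: |S| = 606.6 VA.
Step 10 — Power factor: PF = P/|S| = 0.9863 (lagging).

(a) P = 598.3 W  (b) Q = 99.96 VAR  (c) S = 606.6 VA  (d) PF = 0.9863 (lagging)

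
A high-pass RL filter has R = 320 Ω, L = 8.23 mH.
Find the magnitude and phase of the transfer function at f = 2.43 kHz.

Step 1 — Angular frequency: ω = 2π·2430 = 1.527e+04 rad/s.
Step 2 — Transfer function: H(jω) = jωL/(R + jωL).
Step 3 — Numerator jωL = j·125.7; denominator R + jωL = 320 + j125.7.
Step 4 — H = 0.1336 + j0.3402.
Step 5 — Magnitude: |H| = 0.3655 (-8.7 dB); phase: φ = 68.6°.

|H| = 0.3655 (-8.7 dB), φ = 68.6°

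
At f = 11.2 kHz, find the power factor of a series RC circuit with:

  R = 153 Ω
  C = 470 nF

Step 1 — Angular frequency: ω = 2π·f = 2π·1.12e+04 = 7.037e+04 rad/s.
Step 2 — Component impedances:
  R: Z = R = 153 Ω
  C: Z = 1/(jωC) = -j/(ω·C) = 0 - j30.23 Ω
Step 3 — Series combination: Z_total = R + C = 153 - j30.23 Ω = 156∠-11.2° Ω.
Step 4 — Power factor: PF = cos(φ) = Re(Z)/|Z| = 153/155.96 = 0.981.
Step 5 — Type: Im(Z) = -30.23 ⇒ leading (phase φ = -11.2°).

PF = 0.981 (leading, φ = -11.2°)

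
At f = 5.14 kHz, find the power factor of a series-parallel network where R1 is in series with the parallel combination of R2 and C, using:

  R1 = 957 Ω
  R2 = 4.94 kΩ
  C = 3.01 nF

Step 1 — Angular frequency: ω = 2π·f = 2π·5140 = 3.23e+04 rad/s.
Step 2 — Component impedances:
  R1: Z = R = 957 Ω
  R2: Z = R = 4940 Ω
  C: Z = 1/(jωC) = -j/(ω·C) = 0 - j1.029e+04 Ω
Step 3 — Parallel branch: R2 || C = 1/(1/R2 + 1/C) = 4014 - j1928 Ω.
Step 4 — Series with R1: Z_total = R1 + (R2 || C) = 4971 - j1928 Ω = 5332∠-21.2° Ω.
Step 5 — Power factor: PF = cos(φ) = Re(Z)/|Z| = 4971.3/5332 = 0.9324.
Step 6 — Type: Im(Z) = -1928 ⇒ leading (phase φ = -21.2°).

PF = 0.9324 (leading, φ = -21.2°)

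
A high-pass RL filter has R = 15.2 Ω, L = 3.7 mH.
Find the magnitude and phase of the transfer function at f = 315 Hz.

Step 1 — Angular frequency: ω = 2π·315 = 1979 rad/s.
Step 2 — Transfer function: H(jω) = jωL/(R + jωL).
Step 3 — Numerator jωL = j·7.323; denominator R + jωL = 15.2 + j7.323.
Step 4 — H = 0.1884 + j0.391.
Step 5 — Magnitude: |H| = 0.434 (-7.2 dB); phase: φ = 64.3°.

|H| = 0.434 (-7.2 dB), φ = 64.3°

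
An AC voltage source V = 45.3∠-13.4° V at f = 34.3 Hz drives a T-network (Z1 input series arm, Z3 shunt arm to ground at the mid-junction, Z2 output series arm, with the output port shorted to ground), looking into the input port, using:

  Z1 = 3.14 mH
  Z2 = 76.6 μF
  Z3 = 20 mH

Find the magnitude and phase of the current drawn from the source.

Step 1 — Angular frequency: ω = 2π·f = 2π·34.3 = 215.5 rad/s.
Step 2 — Component impedances:
  Z1: Z = jωL = j·215.5·0.00314 = 0 + j0.6767 Ω
  Z2: Z = 1/(jωC) = -j/(ω·C) = 0 - j60.58 Ω
  Z3: Z = jωL = j·215.5·0.02 = 0 + j4.31 Ω
Step 3 — With the output port shorted to ground, the output series arm Z2 runs from the junction to ground; the shunt arm Z3 also runs from the junction to ground. They appear in parallel: Z3 || Z2 = 0 + j4.64 Ω.
Step 4 — Series with input arm Z1: Z_in = Z1 + (Z3 || Z2) = 0 + j5.317 Ω = 5.317∠90.0° Ω.
Step 5 — Source phasor: V = 45.3∠-13.4° V = 44.07 - j10.5 V.
Step 6 — Ohm's law: I = V / Z_total = (44.07 - j10.5) / (0 + j5.317) = -1.974 - j8.288 A.
Step 7 — Convert to polar: |I| = 8.52 A, ∠I = -103.4°.

I = 8.52∠-103.4° A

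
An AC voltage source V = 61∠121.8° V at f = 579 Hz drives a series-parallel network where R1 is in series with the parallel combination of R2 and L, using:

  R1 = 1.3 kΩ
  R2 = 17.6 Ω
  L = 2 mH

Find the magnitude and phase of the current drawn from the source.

Step 1 — Angular frequency: ω = 2π·f = 2π·579 = 3638 rad/s.
Step 2 — Component impedances:
  R1: Z = R = 1300 Ω
  R2: Z = R = 17.6 Ω
  L: Z = jωL = j·3638·0.002 = 0 + j7.276 Ω
Step 3 — Parallel branch: R2 || L = 1/(1/R2 + 1/L) = 2.569 + j6.214 Ω.
Step 4 — Series with R1: Z_total = R1 + (R2 || L) = 1303 + j6.214 Ω = 1303∠0.3° Ω.
Step 5 — Source phasor: V = 61∠121.8° V = -32.14 + j51.84 V.
Step 6 — Ohm's law: I = V / Z_total = (-32.14 + j51.84) / (1303 + j6.214) = -0.02449 + j0.03992 A.
Step 7 — Convert to polar: |I| = 0.04683 A, ∠I = 121.5°.

I = 0.04683∠121.5° A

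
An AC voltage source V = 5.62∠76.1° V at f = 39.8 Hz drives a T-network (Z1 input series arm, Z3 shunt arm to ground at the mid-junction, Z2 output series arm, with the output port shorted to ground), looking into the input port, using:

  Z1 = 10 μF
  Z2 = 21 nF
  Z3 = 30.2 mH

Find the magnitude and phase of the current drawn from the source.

Step 1 — Angular frequency: ω = 2π·f = 2π·39.8 = 250.1 rad/s.
Step 2 — Component impedances:
  Z1: Z = 1/(jωC) = -j/(ω·C) = 0 - j399.9 Ω
  Z2: Z = 1/(jωC) = -j/(ω·C) = 0 - j1.904e+05 Ω
  Z3: Z = jωL = j·250.1·0.0302 = 0 + j7.552 Ω
Step 3 — With the output port shorted to ground, the output series arm Z2 runs from the junction to ground; the shunt arm Z3 also runs from the junction to ground. They appear in parallel: Z3 || Z2 = 0 + j7.552 Ω.
Step 4 — Series with input arm Z1: Z_in = Z1 + (Z3 || Z2) = 0 - j392.3 Ω = 392.3∠-90.0° Ω.
Step 5 — Source phasor: V = 5.62∠76.1° V = 1.35 + j5.455 V.
Step 6 — Ohm's law: I = V / Z_total = (1.35 + j5.455) / (0 - j392.3) = -0.01391 + j0.003441 A.
Step 7 — Convert to polar: |I| = 0.01432 A, ∠I = 166.1°.

I = 0.01432∠166.1° A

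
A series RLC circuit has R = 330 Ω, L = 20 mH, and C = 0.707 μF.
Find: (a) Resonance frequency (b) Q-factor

Step 1 — Resonance condition Im(Z)=0 gives ω₀ = 1/√(LC).
Step 2 — ω₀ = 1/√(0.02·7.07e-07) = 8410 rad/s.
Step 3 — f₀ = ω₀/(2π) = 1338 Hz.
Step 4 — Series Q: Q = ω₀L/R = 8410·0.02/330 = 0.5097.

(a) f₀ = 1338 Hz  (b) Q = 0.5097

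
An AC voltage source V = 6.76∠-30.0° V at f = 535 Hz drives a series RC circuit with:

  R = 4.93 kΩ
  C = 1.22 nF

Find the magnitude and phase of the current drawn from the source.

Step 1 — Angular frequency: ω = 2π·f = 2π·535 = 3362 rad/s.
Step 2 — Component impedances:
  R: Z = R = 4930 Ω
  C: Z = 1/(jωC) = -j/(ω·C) = 0 - j2.438e+05 Ω
Step 3 — Series combination: Z_total = R + C = 4930 - j2.438e+05 Ω = 2.439e+05∠-88.8° Ω.
Step 4 — Source phasor: V = 6.76∠-30.0° V = 5.854 - j3.38 V.
Step 5 — Ohm's law: I = V / Z_total = (5.854 - j3.38) / (4930 - j2.438e+05) = 1.434e-05 + j2.372e-05 A.
Step 6 — Convert to polar: |I| = 2.772e-05 A, ∠I = 58.8°.

I = 2.772e-05∠58.8° A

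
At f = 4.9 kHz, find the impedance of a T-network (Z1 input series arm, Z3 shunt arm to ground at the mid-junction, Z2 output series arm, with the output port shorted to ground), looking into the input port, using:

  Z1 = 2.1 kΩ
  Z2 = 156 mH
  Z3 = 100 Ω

Step 1 — Angular frequency: ω = 2π·f = 2π·4900 = 3.079e+04 rad/s.
Step 2 — Component impedances:
  Z1: Z = R = 2100 Ω
  Z2: Z = jωL = j·3.079e+04·0.156 = 0 + j4803 Ω
  Z3: Z = R = 100 Ω
Step 3 — With the output port shorted to ground, the output series arm Z2 runs from the junction to ground; the shunt arm Z3 also runs from the junction to ground. They appear in parallel: Z3 || Z2 = 99.96 + j2.081 Ω.
Step 4 — Series with input arm Z1: Z_in = Z1 + (Z3 || Z2) = 2200 + j2.081 Ω = 2200∠0.1° Ω.

Z = 2200 + j2.081 Ω = 2200∠0.1° Ω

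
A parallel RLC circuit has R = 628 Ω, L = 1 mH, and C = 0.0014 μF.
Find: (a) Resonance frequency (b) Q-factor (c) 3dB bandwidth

Step 1 — Resonance: ω₀ = 1/√(LC) = 1/√(0.001·1.4e-09) = 8.452e+05 rad/s.
Step 2 — f₀ = ω₀/(2π) = 1.345e+05 Hz.
Step 3 — Parallel Q: Q = R/(ω₀L) = 628/(8.452e+05·0.001) = 0.7431.
Step 4 — Bandwidth: Δω = ω₀/Q = 1.137e+06 rad/s; BW = Δω/(2π) = 1.81e+05 Hz.

(a) f₀ = 1.345e+05 Hz  (b) Q = 0.7431  (c) BW = 1.81e+05 Hz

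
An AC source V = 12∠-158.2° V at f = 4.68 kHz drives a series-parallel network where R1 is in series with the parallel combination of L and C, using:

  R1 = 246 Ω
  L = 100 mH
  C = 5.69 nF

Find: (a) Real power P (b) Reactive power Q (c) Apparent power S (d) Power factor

Step 1 — Angular frequency: ω = 2π·f = 2π·4680 = 2.941e+04 rad/s.
Step 2 — Component impedances:
  R1: Z = R = 246 Ω
  L: Z = jωL = j·2.941e+04·0.1 = 0 + j2941 Ω
  C: Z = 1/(jωC) = -j/(ω·C) = 0 - j5977 Ω
Step 3 — Parallel branch: L || C = 1/(1/L + 1/C) = 0 + j5788 Ω.
Step 4 — Series with R1: Z_total = R1 + (L || C) = 246 + j5788 Ω = 5794∠87.6° Ω.
Step 5 — Source phasor: V = 12∠-158.2° V = -11.14 - j4.456 V.
Step 6 — Current: I = V / Z = -0.0008502 + j0.001889 A = 0.002071∠114.2° A.
Step 7 — Complex power: S = V·I* = 0.001055 + j0.02483 VA.
Step 8 — Real power: P = Re(S) = 0.001055 W.
Step 9 — Reactive power: Q = Im(S) = 0.02483 VAR.
Step 10 — Apparent power: |S| = 0.02485 VA.
Step 11 — Power factor: PF = P/|S| = 0.04246 (lagging).

(a) P = 0.001055 W  (b) Q = 0.02483 VAR  (c) S = 0.02485 VA  (d) PF = 0.04246 (lagging)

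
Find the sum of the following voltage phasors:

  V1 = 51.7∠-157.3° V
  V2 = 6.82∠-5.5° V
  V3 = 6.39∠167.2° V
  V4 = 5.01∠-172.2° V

Step 1 — Convert each phasor to rectangular form:
  V1 = 51.7·(cos(-157.3°) + j·sin(-157.3°)) = -47.7 - j19.95 V
  V2 = 6.82·(cos(-5.5°) + j·sin(-5.5°)) = 6.789 - j0.6537 V
  V3 = 6.39·(cos(167.2°) + j·sin(167.2°)) = -6.231 + j1.416 V
  V4 = 5.01·(cos(-172.2°) + j·sin(-172.2°)) = -4.964 - j0.6799 V
Step 2 — Sum components: V_total = -52.1 - j19.87 V.
Step 3 — Convert to polar: |V_total| = 55.76 V, ∠V_total = -159.1°.

V_total = 55.76∠-159.1° V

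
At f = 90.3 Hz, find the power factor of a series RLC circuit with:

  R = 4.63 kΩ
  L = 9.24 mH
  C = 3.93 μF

Step 1 — Angular frequency: ω = 2π·f = 2π·90.3 = 567.4 rad/s.
Step 2 — Component impedances:
  R: Z = R = 4630 Ω
  L: Z = jωL = j·567.4·0.00924 = 0 + j5.243 Ω
  C: Z = 1/(jωC) = -j/(ω·C) = 0 - j448.5 Ω
Step 3 — Series combination: Z_total = R + L + C = 4630 - j443.2 Ω = 4651∠-5.5° Ω.
Step 4 — Power factor: PF = cos(φ) = Re(Z)/|Z| = 4630/4651.2 = 0.9954.
Step 5 — Type: Im(Z) = -443.2 ⇒ leading (phase φ = -5.5°).

PF = 0.9954 (leading, φ = -5.5°)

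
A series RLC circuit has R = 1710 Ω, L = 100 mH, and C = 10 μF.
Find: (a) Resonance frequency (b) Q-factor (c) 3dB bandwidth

Step 1 — Resonance condition Im(Z)=0 gives ω₀ = 1/√(LC).
Step 2 — ω₀ = 1/√(0.1·1e-05) = 1000 rad/s.
Step 3 — f₀ = ω₀/(2π) = 159.2 Hz.
Step 4 — Series Q: Q = ω₀L/R = 1000·0.1/1710 = 0.05848.
Step 5 — 3dB bandwidth: Δω = ω₀/Q = 1.71e+04 rad/s; BW = Δω/(2π) = 2722 Hz.

(a) f₀ = 159.2 Hz  (b) Q = 0.05848  (c) BW = 2722 Hz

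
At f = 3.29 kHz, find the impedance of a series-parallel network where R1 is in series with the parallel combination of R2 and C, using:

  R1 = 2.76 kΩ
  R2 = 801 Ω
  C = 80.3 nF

Step 1 — Angular frequency: ω = 2π·f = 2π·3290 = 2.067e+04 rad/s.
Step 2 — Component impedances:
  R1: Z = R = 2760 Ω
  R2: Z = R = 801 Ω
  C: Z = 1/(jωC) = -j/(ω·C) = 0 - j602.4 Ω
Step 3 — Parallel branch: R2 || C = 1/(1/R2 + 1/C) = 289.4 - j384.8 Ω.
Step 4 — Series with R1: Z_total = R1 + (R2 || C) = 3049 - j384.8 Ω = 3074∠-7.2° Ω.

Z = 3049 - j384.8 Ω = 3074∠-7.2° Ω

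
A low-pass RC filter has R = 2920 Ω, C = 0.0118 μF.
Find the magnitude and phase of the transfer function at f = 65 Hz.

Step 1 — Angular frequency: ω = 2π·65 = 408.4 rad/s.
Step 2 — Transfer function: H(jω) = 1/(1 + jωRC).
Step 3 — Denominator: 1 + jωRC = 1 + j·408.4·2920·1.18e-08 = 1 + j0.01407.
Step 4 — H = 0.9998 - j0.01407.
Step 5 — Magnitude: |H| = 0.9999 (-0.0 dB); phase: φ = -0.8°.

|H| = 0.9999 (-0.0 dB), φ = -0.8°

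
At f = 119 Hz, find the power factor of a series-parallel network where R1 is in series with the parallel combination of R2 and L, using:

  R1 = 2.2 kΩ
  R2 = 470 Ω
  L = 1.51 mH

Step 1 — Angular frequency: ω = 2π·f = 2π·119 = 747.7 rad/s.
Step 2 — Component impedances:
  R1: Z = R = 2200 Ω
  R2: Z = R = 470 Ω
  L: Z = jωL = j·747.7·0.00151 = 0 + j1.129 Ω
Step 3 — Parallel branch: R2 || L = 1/(1/R2 + 1/L) = 0.002712 + j1.129 Ω.
Step 4 — Series with R1: Z_total = R1 + (R2 || L) = 2200 + j1.129 Ω = 2200∠0.0° Ω.
Step 5 — Power factor: PF = cos(φ) = Re(Z)/|Z| = 2200/2200 = 1.
Step 6 — Type: Im(Z) = 1.129 ⇒ lagging (phase φ = 0.0°).

PF = 1 (lagging, φ = 0.0°)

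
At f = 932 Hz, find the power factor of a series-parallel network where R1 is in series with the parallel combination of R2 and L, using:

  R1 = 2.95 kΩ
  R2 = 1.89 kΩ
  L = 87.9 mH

Step 1 — Angular frequency: ω = 2π·f = 2π·932 = 5856 rad/s.
Step 2 — Component impedances:
  R1: Z = R = 2950 Ω
  R2: Z = R = 1890 Ω
  L: Z = jωL = j·5856·0.0879 = 0 + j514.7 Ω
Step 3 — Parallel branch: R2 || L = 1/(1/R2 + 1/L) = 130.5 + j479.2 Ω.
Step 4 — Series with R1: Z_total = R1 + (R2 || L) = 3081 + j479.2 Ω = 3118∠8.8° Ω.
Step 5 — Power factor: PF = cos(φ) = Re(Z)/|Z| = 3081/3118 = 0.9881.
Step 6 — Type: Im(Z) = 479.2 ⇒ lagging (phase φ = 8.8°).

PF = 0.9881 (lagging, φ = 8.8°)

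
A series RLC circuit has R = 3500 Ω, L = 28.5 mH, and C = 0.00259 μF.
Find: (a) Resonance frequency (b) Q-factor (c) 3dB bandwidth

Step 1 — Resonance condition Im(Z)=0 gives ω₀ = 1/√(LC).
Step 2 — ω₀ = 1/√(0.0285·2.59e-09) = 1.164e+05 rad/s.
Step 3 — f₀ = ω₀/(2π) = 1.852e+04 Hz.
Step 4 — Series Q: Q = ω₀L/R = 1.164e+05·0.0285/3500 = 0.9478.
Step 5 — 3dB bandwidth: Δω = ω₀/Q = 1.228e+05 rad/s; BW = Δω/(2π) = 1.955e+04 Hz.

(a) f₀ = 1.852e+04 Hz  (b) Q = 0.9478  (c) BW = 1.955e+04 Hz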